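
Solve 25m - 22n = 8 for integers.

Step 1: Check solvability.
gcd(25, 22) = 1
Since 1 divides 8, solutions exist.

Step 2: Apply extended Euclidean algorithm to find gcd.
We find integers such that 25*x0 + 22*y0 = 1

Step 3: Scale the particular solution.
Multiply by 8/1 = 8:
m = -56, n = -64

Step 4: Verify.
25*(-56) - 22*(-64) = 8 = 8 ✓

m = -56, n = -64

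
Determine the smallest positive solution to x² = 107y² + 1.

We seek the smallest positive integers (x, y) with x² - 107y² = 1, i.e., x² = 107y² + 1.
Try successive y values:
y = 1: x² = 107·1² + 1 = 108, not a perfect square
y = 2: x² = 107·2² + 1 = 429, not a perfect square
y = 3: x² = 107·3² + 1 = 964, not a perfect square
... continuing the search (or via continued fractions) ...
y = 93: x² = 107·93² + 1 = 925444, x = 962 ✓

Verify: 962² - 107·93² = 925444 - 925443 = 1 ✓

x = 962, y = 93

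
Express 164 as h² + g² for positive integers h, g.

We need to find integers h, g > 0 such that h² + g² = 164.
Trying h = 8: g² = 164 - 8² = 164 - 64 = 100
g = 10
Check: 8² + 10² = 64 + 100 = 164 ✓

164 = 8² + 10²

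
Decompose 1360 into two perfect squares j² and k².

We need to find integers j, k > 0 such that j² + k² = 1360.
Trying j = 8: k² = 1360 - 8² = 1360 - 64 = 1296
k = 36
Check: 8² + 36² = 64 + 1296 = 1360 ✓

1360 = 8² + 36²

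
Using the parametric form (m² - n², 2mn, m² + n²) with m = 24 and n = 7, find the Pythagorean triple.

a = m² - n² = 24² - 7² = 576 - 49 = 527
b = 2mn = 2·24·7 = 336
c = m² + n² = 576 + 49 = 625
Verify: 527² + 336² = 277729 + 112896 = 390625 = 625² ✓

(527, 336, 625)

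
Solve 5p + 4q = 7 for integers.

Step 1: Check solvability.
gcd(5, 4) = 1
Since 1 divides 7, solutions exist.

Step 2: Apply extended Euclidean algorithm to find gcd.
We find integers such that 5*x0 + 4*y0 = 1

Step 3: Scale the particular solution.
Multiply by 7/1 = 7:
p = 7, q = -7

Step 4: Verify.
5*(7) + 4*(-7) = 7 = 7 ✓

p = 7, q = -7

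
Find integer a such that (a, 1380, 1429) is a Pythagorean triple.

a² = c² - b² = 1429² - 1380² = 2042041 - 1904400 = 137641
a = sqrt(137641) = 371

371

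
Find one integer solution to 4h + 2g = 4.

Step 1: Check solvability.
gcd(4, 2) = 2
Since 2 divides 4, solutions exist.

Step 2: Apply extended Euclidean algorithm to find gcd.
We find integers such that 4*x0 + 2*y0 = 2

Step 3: Scale the particular solution.
Multiply by 4/2 = 2:
h = 0, g = 2

Step 4: Verify.
4*(0) + 2*(2) = 4 = 4 ✓

h = 0, g = 2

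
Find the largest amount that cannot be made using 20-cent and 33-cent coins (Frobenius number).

For two coprime denominations a and b, the Frobenius number (largest value not representable as a non-negative combination) is ab - a - b.
Here gcd(20, 33) = 1, so they are coprime.
F(20, 33) = 20·33 - 20 - 33 = 660 - 53 = 607

607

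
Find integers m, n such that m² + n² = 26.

We need to find integers m, n > 0 such that m² + n² = 26.
Trying m = 1: n² = 26 - 1² = 26 - 1 = 25
n = 5
Check: 1² + 5² = 1 + 25 = 26 ✓

26 = 1² + 5²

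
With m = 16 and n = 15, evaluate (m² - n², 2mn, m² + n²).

a = m² - n² = 256 - 225 = 31
b = 2mn = 2·16·15 = 480
c = m² + n² = 256 + 225 = 481
Verify: 31² + 480² = 961 + 230400 = 231361 = 481² ✓

(31, 480, 481)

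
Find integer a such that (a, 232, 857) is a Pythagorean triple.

a² = c² - b² = 857² - 232² = 734449 - 53824 = 680625
a = sqrt(680625) = 825

825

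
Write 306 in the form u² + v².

We need to find integers u, v > 0 such that u² + v² = 306.
Trying u = 9: v² = 306 - 9² = 306 - 81 = 225
v = 15
Check: 9² + 15² = 81 + 225 = 306 ✓

306 = 9² + 15²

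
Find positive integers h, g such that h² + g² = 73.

Search for h with 73 - h² a perfect square.
h = 3: 73 - 3² = 73 - 9 = 64 = 8² ✓
So h = 3, g = 8.

h = 3, g = 8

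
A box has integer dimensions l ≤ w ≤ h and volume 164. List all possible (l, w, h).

Iterate l from 1 to ⌊164^(1/3)⌋. For each l dividing 164, iterate w ≥ l with w dividing 164/l, and set h = 164/(l·w).
Triples found (4): (1×1×164), (1×2×82), (1×4×41), (2×2×41)

(1×1×164), (1×2×82), (1×4×41), (2×2×41)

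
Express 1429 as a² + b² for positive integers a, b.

We need to find integers a, b > 0 such that a² + b² = 1429.
Trying a = 23: b² = 1429 - 23² = 1429 - 529 = 900
b = 30
Check: 23² + 30² = 529 + 900 = 1429 ✓

1429 = 23² + 30²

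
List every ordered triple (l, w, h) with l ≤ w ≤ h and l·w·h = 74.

Iterate l from 1 to ⌊74^(1/3)⌋. For each l dividing 74, iterate w ≥ l with w dividing 74/l, and set h = 74/(l·w).
Triples found (2): (1×1×74), (1×2×37)

(1×1×74), (1×2×37)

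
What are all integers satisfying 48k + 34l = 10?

Step 1: Compute gcd(48, 34) = 2.
Since 2 divides 10, solutions exist.

Step 2: Find a particular solution using extended Euclidean algorithm.
We get k₀ = 25, l₀ = -35.
Check: 48*25 + 34*-35 = 10 = 10 ✓

Step 3: Write the general solution.
k = 25 + (34/2)t = 25 + 17t
l = -35 - (48/2)t = -35 - 24t
for any integer t.

k = 25 + 17t, l = -35 - 24t for integer t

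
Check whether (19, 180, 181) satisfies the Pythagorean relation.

Compute a² + b²:
19² + 180² = 361 + 32400 = 32761
Compute c²:
181² = 32761
Since 32761 = 32761, it is a Pythagorean triple.

Yes, it is a Pythagorean triple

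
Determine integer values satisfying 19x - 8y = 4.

Step 1: Check solvability.
gcd(19, 8) = 1
Since 1 divides 4, solutions exist.

Step 2: Apply extended Euclidean algorithm to find gcd.
We find integers such that 19*x0 + 8*y0 = 1

Step 3: Scale the particular solution.
Multiply by 4/1 = 4:
x = 12, y = 28

Step 4: Verify.
19*(12) - 8*(28) = 4 = 4 ✓

x = 12, y = 28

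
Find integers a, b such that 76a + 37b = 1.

Step 1: Check solvability.
gcd(76, 37) = 1
Since 1 divides 1, solutions exist.

Step 2: Apply extended Euclidean algorithm to find gcd.
We find integers such that 76*x0 + 37*y0 = 1

Step 3: Scale the particular solution.
Multiply by 1/1 = 1:
a = -18, b = 37

Step 4: Verify.
76*(-18) + 37*(37) = 1 = 1 ✓

a = -18, b = 37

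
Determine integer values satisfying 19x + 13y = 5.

Step 1: Check solvability.
gcd(19, 13) = 1
Since 1 divides 5, solutions exist.

Step 2: Apply extended Euclidean algorithm to find gcd.
We find integers such that 19*x0 + 13*y0 = 1

Step 3: Scale the particular solution.
Multiply by 5/1 = 5:
x = -10, y = 15

Step 4: Verify.
19*(-10) + 13*(15) = 5 = 5 ✓

x = -10, y = 15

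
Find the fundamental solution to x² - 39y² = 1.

We seek the smallest positive integers (x, y) with x² - 39y² = 1, i.e., x² = 39y² + 1.
Try successive y values:
y = 1: x² = 39·1² + 1 = 40, not a perfect square
y = 2: x² = 39·2² + 1 = 157, not a perfect square
y = 3: x² = 39·3² + 1 = 352, not a perfect square
... continuing the search (or via continued fractions) ...
y = 4: x² = 39·4² + 1 = 625, x = 25 ✓

Verify: 25² - 39·4² = 625 - 624 = 1 ✓

x = 25, y = 4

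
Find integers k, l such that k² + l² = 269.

We need to find integers k, l > 0 such that k² + l² = 269.
Trying k = 10: l² = 269 - 10² = 269 - 100 = 169
l = 13
Check: 10² + 13² = 100 + 169 = 269 ✓

269 = 10² + 13²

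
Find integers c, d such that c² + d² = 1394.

We need to find integers c, d > 0 such that c² + d² = 1394.
Trying c = 5: d² = 1394 - 5² = 1394 - 25 = 1369
d = 37
Check: 5² + 37² = 25 + 1369 = 1394 ✓

1394 = 5² + 37²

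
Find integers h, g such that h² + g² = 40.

We need to find integers h, g > 0 such that h² + g² = 40.
Trying h = 2: g² = 40 - 2² = 40 - 4 = 36
g = 6
Check: 2² + 6² = 4 + 36 = 40 ✓

40 = 2² + 6²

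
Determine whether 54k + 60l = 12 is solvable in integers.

Step 1: Compute gcd(54, 60).
gcd(54, 60) = 6

Step 2: Check divisibility.
Does 6 divide 12? 12 = 6 x 2, so yes.

By the theorem on linear Diophantine equations, 54k + 60l = 12 has integer solutions if and only if gcd(54, 60) divides 12. Since 6 | 12, solutions exist.

Yes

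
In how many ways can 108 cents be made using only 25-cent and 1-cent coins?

We need non-negative integers (x, y) with 25x + 1y = 108.
For each x from 0 to 4, check if (108 - 25x) is a non-negative multiple of 1.
Solutions (x, y): (0,108), (1,83), (2,58), (3,33), ...
Count: 5

5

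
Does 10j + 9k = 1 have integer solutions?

Step 1: Compute gcd(10, 9).
gcd(10, 9) = 1

Step 2: Check divisibility.
Does 1 divide 1? 1 = 1 x 1, so yes.

By the theorem on linear Diophantine equations, 10j + 9k = 1 has integer solutions if and only if gcd(10, 9) divides 1. Since 1 | 1, solutions exist.

Yes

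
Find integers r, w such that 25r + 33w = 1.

Step 1: Check solvability.
gcd(25, 33) = 1
Since 1 divides 1, solutions exist.

Step 2: Apply extended Euclidean algorithm to find gcd.
We find integers such that 25*x0 + 33*y0 = 1

Step 3: Scale the particular solution.
Multiply by 1/1 = 1:
r = 4, w = -3

Step 4: Verify.
25*(4) + 33*(-3) = 1 = 1 ✓

r = 4, w = -3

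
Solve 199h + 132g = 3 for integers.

Step 1: Check solvability.
gcd(199, 132) = 1
Since 1 divides 3, solutions exist.

Step 2: Apply extended Euclidean algorithm to find gcd.
We find integers such that 199*x0 + 132*y0 = 1

Step 3: Scale the particular solution.
Multiply by 3/1 = 3:
h = -195, g = 294

Step 4: Verify.
199*(-195) + 132*(294) = 3 = 3 ✓

h = -195, g = 294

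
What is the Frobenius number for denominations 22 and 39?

For two coprime denominations a and b, the Frobenius number (largest value not representable as a non-negative combination) is ab - a - b.
Here gcd(22, 39) = 1, so they are coprime.
F(22, 39) = 22·39 - 22 - 39 = 858 - 61 = 797

797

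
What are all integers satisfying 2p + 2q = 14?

Step 1: Compute gcd(2, 2) = 2.
Since 2 divides 14, solutions exist.

Step 2: Find a particular solution using extended Euclidean algorithm.
We get p₀ = 0, q₀ = 7.
Check: 2*0 + 2*7 = 14 = 14 ✓

Step 3: Write the general solution.
p = 0 + (2/2)t = 0 + 1t
q = 7 - (2/2)t = 7 - 1t
for any integer t.

p = 0 + 1t, q = 7 - 1t for integer t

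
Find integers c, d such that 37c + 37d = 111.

Step 1: Check solvability.
gcd(37, 37) = 37
Since 37 divides 111, solutions exist.

Step 2: Apply extended Euclidean algorithm to find gcd.
We find integers such that 37*x0 + 37*y0 = 37

Step 3: Scale the particular solution.
Multiply by 111/37 = 3:
c = 0, d = 3

Step 4: Verify.
37*(0) + 37*(3) = 111 = 111 ✓

c = 0, d = 3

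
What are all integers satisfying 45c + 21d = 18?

Step 1: Compute gcd(45, 21) = 3.
Since 3 divides 18, solutions exist.

Step 2: Find a particular solution using extended Euclidean algorithm.
We get c₀ = 6, d₀ = -12.
Check: 45*6 + 21*-12 = 18 = 18 ✓

Step 3: Write the general solution.
c = 6 + (21/3)t = 6 + 7t
d = -12 - (45/3)t = -12 - 15t
for any integer t.

c = 6 + 7t, d = -12 - 15t for integer t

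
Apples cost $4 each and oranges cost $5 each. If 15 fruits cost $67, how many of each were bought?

Let a = apples, o = oranges.
a + o = 15
4a + 5o = 67
Substitute o = 15 - a:
4a + 5(15 - a) = 67
(4 - 5)a = 67 - 75
-1a = -8
a = 8, o = 15 - 8 = 7

Apples: 8, Oranges: 7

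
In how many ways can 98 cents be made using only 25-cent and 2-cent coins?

We need non-negative integers (x, y) with 25x + 2y = 98.
For each x from 0 to 3, check if (98 - 25x) is a non-negative multiple of 2.
Solutions (x, y): (0,49), (2,24)
Count: 2

2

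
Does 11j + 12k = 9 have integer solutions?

Step 1: Compute gcd(11, 12).
gcd(11, 12) = 1

Step 2: Check divisibility.
Does 1 divide 9? 9 = 1 x 9, so yes.

By the theorem on linear Diophantine equations, 11j + 12k = 9 has integer solutions if and only if gcd(11, 12) divides 9. Since 1 | 9, solutions exist.

Yes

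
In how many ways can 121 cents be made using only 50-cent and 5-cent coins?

We need non-negative integers (x, y) with 50x + 5y = 121.
For each x from 0 to 2, check if (121 - 50x) is a non-negative multiple of 5.
Solutions (x, y): none
Count: 0

0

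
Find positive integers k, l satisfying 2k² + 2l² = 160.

Try small values of k and check whether (160 - 2k²)/2 is a perfect square.
k = 8: 2·8² = 128, so 2l² = 160 - 128 = 32, giving l² = 16, l = 4.
Check: 2·8² + 2·4² = 128 + 32 = 160 ✓

k = 8, l = 4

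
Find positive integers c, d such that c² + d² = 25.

Search for c with 25 - c² a perfect square.
c = 3: 25 - 3² = 25 - 9 = 16 = 4² ✓
So c = 3, d = 4.

c = 3, d = 4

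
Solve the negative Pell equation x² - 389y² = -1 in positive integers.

We need x² = 389y² - 1. Try successive y:
y = 1: x² = 389·1² - 1 = 388, not a perfect square
y = 2: x² = 389·2² - 1 = 1555, not a perfect square
y = 3: x² = 389·3² - 1 = 3500, not a perfect square
...
y = 65: x² = 389·65² - 1 = 1643524 = 1282² ✓
Check: 1282² - 389·65² = 1643524 - 1643525 = -1 ✓

x = 1282, y = 65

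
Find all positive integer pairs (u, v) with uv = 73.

The positive divisors of 73 are: 1, 73.
Each divisor d gives the pair (d, 73/d):
(1, 73), (73, 1)

(1, 73), (73, 1)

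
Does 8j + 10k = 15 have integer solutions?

Step 1: Compute gcd(8, 10).
gcd(8, 10) = 2

Step 2: Check divisibility.
Does 2 divide 15? 15 = 2 x 7 + 1, so no.

By the theorem on linear Diophantine equations, 8j + 10k = 15 has integer solutions if and only if gcd(8, 10) divides 15. Since 2 does not divide 15, no solutions exist.

No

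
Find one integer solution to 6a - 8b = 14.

Step 1: Check solvability.
gcd(6, 8) = 2
Since 2 divides 14, solutions exist.

Step 2: Apply extended Euclidean algorithm to find gcd.
We find integers such that 6*x0 + 8*y0 = 2

Step 3: Scale the particular solution.
Multiply by 14/2 = 7:
a = -7, b = -7

Step 4: Verify.
6*(-7) - 8*(-7) = 14 = 14 ✓

a = -7, b = -7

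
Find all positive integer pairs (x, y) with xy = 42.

The positive divisors of 42 are: 1, 2, 3, 6, 7, 14, 21, 42.
Each divisor d gives the pair (d, 42/d):
(1, 42), (2, 21), (3, 14), (6, 7), (7, 6), (14, 3), (21, 2), (42, 1)

(1, 42), (2, 21), (3, 14), (6, 7), (7, 6), (14, 3), (21, 2), (42, 1)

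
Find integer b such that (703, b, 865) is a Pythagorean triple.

b² = c² - a² = 865² - 703² = 748225 - 494209 = 254016
b = sqrt(254016) = 504

504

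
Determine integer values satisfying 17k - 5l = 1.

Step 1: Check solvability.
gcd(17, 5) = 1
Since 1 divides 1, solutions exist.

Step 2: Apply extended Euclidean algorithm to find gcd.
We find integers such that 17*x0 + 5*y0 = 1

Step 3: Scale the particular solution.
Multiply by 1/1 = 1:
k = -2, l = -7

Step 4: Verify.
17*(-2) - 5*(-7) = 1 = 1 ✓

k = -2, l = -7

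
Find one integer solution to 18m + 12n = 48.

Step 1: Check solvability.
gcd(18, 12) = 6
Since 6 divides 48, solutions exist.

Step 2: Apply extended Euclidean algorithm to find gcd.
We find integers such that 18*x0 + 12*y0 = 6

Step 3: Scale the particular solution.
Multiply by 48/6 = 8:
m = 8, n = -8

Step 4: Verify.
18*(8) + 12*(-8) = 48 = 48 ✓

m = 8, n = -8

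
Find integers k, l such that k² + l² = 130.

We need to find integers k, l > 0 such that k² + l² = 130.
Trying k = 3: l² = 130 - 3² = 130 - 9 = 121
l = 11
Check: 3² + 11² = 9 + 121 = 130 ✓

130 = 3² + 11²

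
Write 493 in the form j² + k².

We need to find integers j, k > 0 such that j² + k² = 493.
Trying j = 3: k² = 493 - 3² = 493 - 9 = 484
k = 22
Check: 3² + 22² = 9 + 484 = 493 ✓

493 = 3² + 22²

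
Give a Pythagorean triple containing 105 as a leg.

We need the other leg and hypotenuse such that 105² + x² = c².
Take x = 608, c = 617: 105² + 608² = 11025 + 369664 = 380689 = 617² ✓
Triple: (105, 608, 617)

(105, 608, 617)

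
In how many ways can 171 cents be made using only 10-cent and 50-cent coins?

We need non-negative integers (x, y) with 10x + 50y = 171.
For each x from 0 to 17, check if (171 - 10x) is a non-negative multiple of 50.
Solutions (x, y): none
Count: 0

0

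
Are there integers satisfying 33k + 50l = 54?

Step 1: Compute gcd(33, 50).
gcd(33, 50) = 1

Step 2: Check divisibility.
Does 1 divide 54? 54 = 1 x 54, so yes.

By the theorem on linear Diophantine equations, 33k + 50l = 54 has integer solutions if and only if gcd(33, 50) divides 54. Since 1 | 54, solutions exist.

Yes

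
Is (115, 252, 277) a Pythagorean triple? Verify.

Compute a² + b² = 115² + 252² = 13225 + 63504 = 76729
Compute c² = 277² = 76729
Since 76729 = 76729, confirmed.

Yes, it is a Pythagorean triple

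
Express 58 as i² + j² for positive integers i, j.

We need to find integers i, j > 0 such that i² + j² = 58.
Trying i = 3: j² = 58 - 3² = 58 - 9 = 49
j = 7
Check: 3² + 7² = 9 + 49 = 58 ✓

58 = 3² + 7²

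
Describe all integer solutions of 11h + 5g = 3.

Step 1: Compute gcd(11, 5) = 1.
Since 1 divides 3, solutions exist.

Step 2: Find a particular solution using extended Euclidean algorithm.
We get h₀ = 3, g₀ = -6.
Check: 11*3 + 5*-6 = 3 = 3 ✓

Step 3: Write the general solution.
h = 3 + (5/1)t = 3 + 5t
g = -6 - (11/1)t = -6 - 11t
for any integer t.

h = 3 + 5t, g = -6 - 11t for integer t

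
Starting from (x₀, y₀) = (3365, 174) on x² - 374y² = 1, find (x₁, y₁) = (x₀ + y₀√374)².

Solutions to x² - Dy² = 1 are generated by powers of (x₀ + y₀√D).
The next solution satisfies x₁ + y₁√374 = (x₀ + y₀√374)², giving:
x₁ = x₀² + 374y₀² = 3365² + 374·174² = 11323225 + 11323224 = 22646449
y₁ = 2x₀y₀ = 2·3365·174 = 1171020

Verify: 22646449² - 374·1171020² = 512861652309601 - 512861652309600 = 1 ✓

x = 22646449, y = 1171020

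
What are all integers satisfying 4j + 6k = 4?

Step 1: Compute gcd(4, 6) = 2.
Since 2 divides 4, solutions exist.

Step 2: Find a particular solution using extended Euclidean algorithm.
We get j₀ = -2, k₀ = 2.
Check: 4*-2 + 6*2 = 4 = 4 ✓

Step 3: Write the general solution.
j = -2 + (6/2)t = -2 + 3t
k = 2 - (4/2)t = 2 - 2t
for any integer t.

j = -2 + 3t, k = 2 - 2t for integer t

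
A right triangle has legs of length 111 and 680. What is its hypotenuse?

c² = a² + b² = 111² + 680² = 12321 + 462400 = 474721
c = 689

689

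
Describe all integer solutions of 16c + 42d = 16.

Step 1: Compute gcd(16, 42) = 2.
Since 2 divides 16, solutions exist.

Step 2: Find a particular solution using extended Euclidean algorithm.
We get c₀ = 64, d₀ = -24.
Check: 16*64 + 42*-24 = 16 = 16 ✓

Step 3: Write the general solution.
c = 64 + (42/2)t = 64 + 21t
d = -24 - (16/2)t = -24 - 8t
for any integer t.

c = 64 + 21t, d = -24 - 8t for integer t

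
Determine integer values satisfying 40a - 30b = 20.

Step 1: Check solvability.
gcd(40, 30) = 10
Since 10 divides 20, solutions exist.

Step 2: Apply extended Euclidean algorithm to find gcd.
We find integers such that 40*x0 + 30*y0 = 10

Step 3: Scale the particular solution.
Multiply by 20/10 = 2:
a = 2, b = 2

Step 4: Verify.
40*(2) - 30*(2) = 20 = 20 ✓

a = 2, b = 2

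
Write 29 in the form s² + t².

We need to find integers s, t > 0 such that s² + t² = 29.
Trying s = 2: t² = 29 - 2² = 29 - 4 = 25
t = 5
Check: 2² + 5² = 4 + 25 = 29 ✓

29 = 2² + 5²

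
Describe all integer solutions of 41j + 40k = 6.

Step 1: Compute gcd(41, 40) = 1.
Since 1 divides 6, solutions exist.

Step 2: Find a particular solution using extended Euclidean algorithm.
We get j₀ = 6, k₀ = -6.
Check: 41*6 + 40*-6 = 6 = 6 ✓

Step 3: Write the general solution.
j = 6 + (40/1)t = 6 + 40t
k = -6 - (41/1)t = -6 - 41t
for any integer t.

j = 6 + 40t, k = -6 - 41t for integer t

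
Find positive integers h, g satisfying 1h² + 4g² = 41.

Try small values of h and check whether (41 - 1h²)/4 is a perfect square.
h = 5: 1·5² = 25, so 4g² = 41 - 25 = 16, giving g² = 4, g = 2.
Check: 1·5² + 4·2² = 25 + 16 = 41 ✓

h = 5, g = 2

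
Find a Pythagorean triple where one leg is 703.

We need the other leg and hypotenuse such that 703² + x² = c².
Take x = 504, c = 865: 703² + 504² = 494209 + 254016 = 748225 = 865² ✓
Triple: (703, 504, 865)

(703, 504, 865)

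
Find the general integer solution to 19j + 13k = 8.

Step 1: Compute gcd(19, 13) = 1.
Since 1 divides 8, solutions exist.

Step 2: Find a particular solution using extended Euclidean algorithm.
We get j₀ = -16, k₀ = 24.
Check: 19*-16 + 13*24 = 8 = 8 ✓

Step 3: Write the general solution.
j = -16 + (13/1)t = -16 + 13t
k = 24 - (19/1)t = 24 - 19t
for any integer t.

j = -16 + 13t, k = 24 - 19t for integer t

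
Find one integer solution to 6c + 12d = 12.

Step 1: Check solvability.
gcd(6, 12) = 6
Since 6 divides 12, solutions exist.

Step 2: Apply extended Euclidean algorithm to find gcd.
We find integers such that 6*x0 + 12*y0 = 6

Step 3: Scale the particular solution.
Multiply by 12/6 = 2:
c = 2, d = 0

Step 4: Verify.
6*(2) + 12*(0) = 12 = 12 ✓

c = 2, d = 0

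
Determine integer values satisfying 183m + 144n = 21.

Step 1: Check solvability.
gcd(183, 144) = 3
Since 3 divides 21, solutions exist.

Step 2: Apply extended Euclidean algorithm to find gcd.
We find integers such that 183*x0 + 144*y0 = 3

Step 3: Scale the particular solution.
Multiply by 21/3 = 7:
m = -77, n = 98

Step 4: Verify.
183*(-77) + 144*(98) = 21 = 21 ✓

m = -77, n = 98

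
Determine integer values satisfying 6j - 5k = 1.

Step 1: Check solvability.
gcd(6, 5) = 1
Since 1 divides 1, solutions exist.

Step 2: Apply extended Euclidean algorithm to find gcd.
We find integers such that 6*x0 + 5*y0 = 1

Step 3: Scale the particular solution.
Multiply by 1/1 = 1:
j = 1, k = 1

Step 4: Verify.
6*(1) - 5*(1) = 1 = 1 ✓

j = 1, k = 1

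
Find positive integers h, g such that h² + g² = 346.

Search for h with 346 - h² a perfect square.
h = 11: 346 - 11² = 346 - 121 = 225 = 15² ✓
So h = 11, g = 15.

h = 11, g = 15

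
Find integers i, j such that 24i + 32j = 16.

Step 1: Check solvability.
gcd(24, 32) = 8
Since 8 divides 16, solutions exist.

Step 2: Apply extended Euclidean algorithm to find gcd.
We find integers such that 24*x0 + 32*y0 = 8

Step 3: Scale the particular solution.
Multiply by 16/8 = 2:
i = -2, j = 2

Step 4: Verify.
24*(-2) + 32*(2) = 16 = 16 ✓

i = -2, j = 2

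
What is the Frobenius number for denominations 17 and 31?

For two coprime denominations a and b, the Frobenius number (largest value not representable as a non-negative combination) is ab - a - b.
Here gcd(17, 31) = 1, so they are coprime.
F(17, 31) = 17·31 - 17 - 31 = 527 - 48 = 479

479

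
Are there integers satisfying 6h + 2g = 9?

Step 1: Compute gcd(6, 2).
gcd(6, 2) = 2

Step 2: Check divisibility.
Does 2 divide 9? 9 = 2 x 4 + 1, so no.

By the theorem on linear Diophantine equations, 6h + 2g = 9 has integer solutions if and only if gcd(6, 2) divides 9. Since 2 does not divide 9, no solutions exist.

No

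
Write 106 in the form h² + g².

We need to find integers h, g > 0 such that h² + g² = 106.
Trying h = 5: g² = 106 - 5² = 106 - 25 = 81
g = 9
Check: 5² + 9² = 25 + 81 = 106 ✓

106 = 5² + 9²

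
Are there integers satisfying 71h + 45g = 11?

Step 1: Compute gcd(71, 45).
gcd(71, 45) = 1

Step 2: Check divisibility.
Does 1 divide 11? 11 = 1 x 11, so yes.

By the theorem on linear Diophantine equations, 71h + 45g = 11 has integer solutions if and only if gcd(71, 45) divides 11. Since 1 | 11, solutions exist.

Yes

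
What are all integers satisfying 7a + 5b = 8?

Step 1: Compute gcd(7, 5) = 1.
Since 1 divides 8, solutions exist.

Step 2: Find a particular solution using extended Euclidean algorithm.
We get a₀ = -16, b₀ = 24.
Check: 7*-16 + 5*24 = 8 = 8 ✓

Step 3: Write the general solution.
a = -16 + (5/1)t = -16 + 5t
b = 24 - (7/1)t = 24 - 7t
for any integer t.

a = -16 + 5t, b = 24 - 7t for integer t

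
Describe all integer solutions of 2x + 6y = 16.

Step 1: Compute gcd(2, 6) = 2.
Since 2 divides 16, solutions exist.

Step 2: Find a particular solution using extended Euclidean algorithm.
We get x₀ = 8, y₀ = 0.
Check: 2*8 + 6*0 = 16 = 16 ✓

Step 3: Write the general solution.
x = 8 + (6/2)t = 8 + 3t
y = 0 - (2/2)t = 0 - 1t
for any integer t.

x = 8 + 3t, y = 0 - 1t for integer t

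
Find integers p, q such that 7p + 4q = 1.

Step 1: Check solvability.
gcd(7, 4) = 1
Since 1 divides 1, solutions exist.

Step 2: Apply extended Euclidean algorithm to find gcd.
We find integers such that 7*x0 + 4*y0 = 1

Step 3: Scale the particular solution.
Multiply by 1/1 = 1:
p = -1, q = 2

Step 4: Verify.
7*(-1) + 4*(2) = 1 = 1 ✓

p = -1, q = 2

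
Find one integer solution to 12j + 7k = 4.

Step 1: Check solvability.
gcd(12, 7) = 1
Since 1 divides 4, solutions exist.

Step 2: Apply extended Euclidean algorithm to find gcd.
We find integers such that 12*x0 + 7*y0 = 1

Step 3: Scale the particular solution.
Multiply by 4/1 = 4:
j = 12, k = -20

Step 4: Verify.
12*(12) + 7*(-20) = 4 = 4 ✓

j = 12, k = -20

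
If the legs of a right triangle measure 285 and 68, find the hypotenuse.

c² = a² + b² = 285² + 68² = 81225 + 4624 = 85849
c = 293

293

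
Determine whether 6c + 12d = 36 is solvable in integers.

Step 1: Compute gcd(6, 12).
gcd(6, 12) = 6

Step 2: Check divisibility.
Does 6 divide 36? 36 = 6 x 6, so yes.

By the theorem on linear Diophantine equations, 6c + 12d = 36 has integer solutions if and only if gcd(6, 12) divides 36. Since 6 | 36, solutions exist.

Yes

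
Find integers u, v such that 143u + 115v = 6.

Step 1: Check solvability.
gcd(143, 115) = 1
Since 1 divides 6, solutions exist.

Step 2: Apply extended Euclidean algorithm to find gcd.
We find integers such that 143*x0 + 115*y0 = 1

Step 3: Scale the particular solution.
Multiply by 6/1 = 6:
u = 222, v = -276

Step 4: Verify.
143*(222) + 115*(-276) = 6 = 6 ✓

u = 222, v = -276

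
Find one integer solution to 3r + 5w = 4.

Step 1: Check solvability.
gcd(3, 5) = 1
Since 1 divides 4, solutions exist.

Step 2: Apply extended Euclidean algorithm to find gcd.
We find integers such that 3*x0 + 5*y0 = 1

Step 3: Scale the particular solution.
Multiply by 4/1 = 4:
r = 8, w = -4

Step 4: Verify.
3*(8) + 5*(-4) = 4 = 4 ✓

r = 8, w = -4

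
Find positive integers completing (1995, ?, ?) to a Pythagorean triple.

We need the other leg and hypotenuse such that 1995² + x² = c².
Take x = 200, c = 2005: 1995² + 200² = 3980025 + 40000 = 4020025 = 2005² ✓
Triple: (1995, 200, 2005)

(1995, 200, 2005)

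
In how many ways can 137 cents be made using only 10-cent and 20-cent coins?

We need non-negative integers (x, y) with 10x + 20y = 137.
For each x from 0 to 13, check if (137 - 10x) is a non-negative multiple of 20.
Solutions (x, y): none
Count: 0

0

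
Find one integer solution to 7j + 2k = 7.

Step 1: Check solvability.
gcd(7, 2) = 1
Since 1 divides 7, solutions exist.

Step 2: Apply extended Euclidean algorithm to find gcd.
We find integers such that 7*x0 + 2*y0 = 1

Step 3: Scale the particular solution.
Multiply by 7/1 = 7:
j = 7, k = -21

Step 4: Verify.
7*(7) + 2*(-21) = 7 = 7 ✓

j = 7, k = -21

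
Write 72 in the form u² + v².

We need to find integers u, v > 0 such that u² + v² = 72.
Trying u = 6: v² = 72 - 6² = 72 - 36 = 36
v = 6
Check: 6² + 6² = 36 + 36 = 72 ✓

72 = 6² + 6²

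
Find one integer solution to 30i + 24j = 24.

Step 1: Check solvability.
gcd(30, 24) = 6
Since 6 divides 24, solutions exist.

Step 2: Apply extended Euclidean algorithm to find gcd.
We find integers such that 30*x0 + 24*y0 = 6

Step 3: Scale the particular solution.
Multiply by 24/6 = 4:
i = 4, j = -4

Step 4: Verify.
30*(4) + 24*(-4) = 24 = 24 ✓

i = 4, j = -4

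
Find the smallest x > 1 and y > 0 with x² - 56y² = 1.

We seek the smallest positive integers (x, y) with x² - 56y² = 1, i.e., x² = 56y² + 1.
Try successive y values:
y = 1: x² = 56·1² + 1 = 57, not a perfect square
y = 2: x² = 56·2² + 1 = 225, x = 15 ✓

Verify: 15² - 56·2² = 225 - 224 = 1 ✓

x = 15, y = 2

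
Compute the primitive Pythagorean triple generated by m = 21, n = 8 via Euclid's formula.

a = m² - n² = 441 - 64 = 377
b = 2mn = 2·21·8 = 336
c = m² + n² = 441 + 64 = 505
Verify: 377² + 336² = 142129 + 112896 = 255025 = 505² ✓

(377, 336, 505)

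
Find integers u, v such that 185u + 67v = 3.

Step 1: Check solvability.
gcd(185, 67) = 1
Since 1 divides 3, solutions exist.

Step 2: Apply extended Euclidean algorithm to find gcd.
We find integers such that 185*x0 + 67*y0 = 1

Step 3: Scale the particular solution.
Multiply by 3/1 = 3:
u = -63, v = 174

Step 4: Verify.
185*(-63) + 67*(174) = 3 = 3 ✓

u = -63, v = 174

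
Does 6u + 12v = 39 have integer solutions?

Step 1: Compute gcd(6, 12).
gcd(6, 12) = 6

Step 2: Check divisibility.
Does 6 divide 39? 39 = 6 x 6 + 3, so no.

By the theorem on linear Diophantine equations, 6u + 12v = 39 has integer solutions if and only if gcd(6, 12) divides 39. Since 6 does not divide 39, no solutions exist.

No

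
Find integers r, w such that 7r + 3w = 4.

Step 1: Check solvability.
gcd(7, 3) = 1
Since 1 divides 4, solutions exist.

Step 2: Apply extended Euclidean algorithm to find gcd.
We find integers such that 7*x0 + 3*y0 = 1

Step 3: Scale the particular solution.
Multiply by 4/1 = 4:
r = 4, w = -8

Step 4: Verify.
7*(4) + 3*(-8) = 4 = 4 ✓

r = 4, w = -8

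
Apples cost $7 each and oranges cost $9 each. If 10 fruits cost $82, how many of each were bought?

Let a = apples, o = oranges.
a + o = 10
7a + 9o = 82
Substitute o = 10 - a:
7a + 9(10 - a) = 82
(7 - 9)a = 82 - 90
-2a = -8
a = 4, o = 10 - 4 = 6

Apples: 4, Oranges: 6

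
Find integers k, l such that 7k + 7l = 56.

Step 1: Check solvability.
gcd(7, 7) = 7
Since 7 divides 56, solutions exist.

Step 2: Apply extended Euclidean algorithm to find gcd.
We find integers such that 7*x0 + 7*y0 = 7

Step 3: Scale the particular solution.
Multiply by 56/7 = 8:
k = 0, l = 8

Step 4: Verify.
7*(0) + 7*(8) = 56 = 56 ✓

k = 0, l = 8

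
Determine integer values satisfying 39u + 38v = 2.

Step 1: Check solvability.
gcd(39, 38) = 1
Since 1 divides 2, solutions exist.

Step 2: Apply extended Euclidean algorithm to find gcd.
We find integers such that 39*x0 + 38*y0 = 1

Step 3: Scale the particular solution.
Multiply by 2/1 = 2:
u = 2, v = -2

Step 4: Verify.
39*(2) + 38*(-2) = 2 = 2 ✓

u = 2, v = -2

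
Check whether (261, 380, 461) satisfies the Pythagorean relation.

Compute a² + b²:
261² + 380² = 68121 + 144400 = 212521
Compute c²:
461² = 212521
Since 212521 = 212521, it is a Pythagorean triple.

Yes, it is a Pythagorean triple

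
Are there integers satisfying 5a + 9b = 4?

Step 1: Compute gcd(5, 9).
gcd(5, 9) = 1

Step 2: Check divisibility.
Does 1 divide 4? 4 = 1 x 4, so yes.

By the theorem on linear Diophantine equations, 5a + 9b = 4 has integer solutions if and only if gcd(5, 9) divides 4. Since 1 | 4, solutions exist.

Yes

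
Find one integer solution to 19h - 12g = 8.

Step 1: Check solvability.
gcd(19, 12) = 1
Since 1 divides 8, solutions exist.

Step 2: Apply extended Euclidean algorithm to find gcd.
We find integers such that 19*x0 + 12*y0 = 1

Step 3: Scale the particular solution.
Multiply by 8/1 = 8:
h = -40, g = -64

Step 4: Verify.
19*(-40) - 12*(-64) = 8 = 8 ✓

h = -40, g = -64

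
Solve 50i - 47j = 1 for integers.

Step 1: Check solvability.
gcd(50, 47) = 1
Since 1 divides 1, solutions exist.

Step 2: Apply extended Euclidean algorithm to find gcd.
We find integers such that 50*x0 + 47*y0 = 1

Step 3: Scale the particular solution.
Multiply by 1/1 = 1:
i = 16, j = 17

Step 4: Verify.
50*(16) - 47*(17) = 1 = 1 ✓

i = 16, j = 17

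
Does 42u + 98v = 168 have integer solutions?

Step 1: Compute gcd(42, 98).
gcd(42, 98) = 14

Step 2: Check divisibility.
Does 14 divide 168? 168 = 14 x 12, so yes.

By the theorem on linear Diophantine equations, 42u + 98v = 168 has integer solutions if and only if gcd(42, 98) divides 168. Since 14 | 168, solutions exist.

Yes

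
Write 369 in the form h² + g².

We need to find integers h, g > 0 such that h² + g² = 369.
Trying h = 12: g² = 369 - 12² = 369 - 144 = 225
g = 15
Check: 12² + 15² = 144 + 225 = 369 ✓

369 = 12² + 15²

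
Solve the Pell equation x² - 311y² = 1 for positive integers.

We seek the smallest positive integers (x, y) with x² - 311y² = 1, i.e., x² = 311y² + 1.
Try successive y values:
y = 1: x² = 311·1² + 1 = 312, not a perfect square
y = 2: x² = 311·2² + 1 = 1245, not a perfect square
y = 3: x² = 311·3² + 1 = 2800, not a perfect square
... continuing the search (or via continued fractions) ...
y = 957397: x² = 311·957397² + 1 = 285065403854400, x = 16883880 ✓

Verify: 16883880² - 311·957397² = 285065403854400 - 285065403854399 = 1 ✓

x = 16883880, y = 957397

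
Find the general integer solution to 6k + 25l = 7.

Step 1: Compute gcd(6, 25) = 1.
Since 1 divides 7, solutions exist.

Step 2: Find a particular solution using extended Euclidean algorithm.
We get k₀ = -28, l₀ = 7.
Check: 6*-28 + 25*7 = 7 = 7 ✓

Step 3: Write the general solution.
k = -28 + (25/1)t = -28 + 25t
l = 7 - (6/1)t = 7 - 6t
for any integer t.

k = -28 + 25t, l = 7 - 6t for integer t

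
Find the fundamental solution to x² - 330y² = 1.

We seek the smallest positive integers (x, y) with x² - 330y² = 1, i.e., x² = 330y² + 1.
Try successive y values:
y = 1: x² = 330·1² + 1 = 331, not a perfect square
y = 2: x² = 330·2² + 1 = 1321, not a perfect square
y = 3: x² = 330·3² + 1 = 2971, not a perfect square
... continuing the search (or via continued fractions) ...
y = 6: x² = 330·6² + 1 = 11881, x = 109 ✓

Verify: 109² - 330·6² = 11881 - 11880 = 1 ✓

x = 109, y = 6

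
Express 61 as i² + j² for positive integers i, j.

We need to find integers i, j > 0 such that i² + j² = 61.
Trying i = 5: j² = 61 - 5² = 61 - 25 = 36
j = 6
Check: 5² + 6² = 25 + 36 = 61 ✓

61 = 5² + 6²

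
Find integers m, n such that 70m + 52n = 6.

Step 1: Check solvability.
gcd(70, 52) = 2
Since 2 divides 6, solutions exist.

Step 2: Apply extended Euclidean algorithm to find gcd.
We find integers such that 70*x0 + 52*y0 = 2

Step 3: Scale the particular solution.
Multiply by 6/2 = 3:
m = 9, n = -12

Step 4: Verify.
70*(9) + 52*(-12) = 6 = 6 ✓

m = 9, n = -12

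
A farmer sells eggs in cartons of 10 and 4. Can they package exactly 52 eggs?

We need non-negative a, b with 10a + 4b = 52.
gcd(10, 4) = 2 divides 52.
Try a = 0: 4b = 52 - 0 = 52, so b = 13.
One way: 0 cartons of 10 and 13 cartons of 4.

Yes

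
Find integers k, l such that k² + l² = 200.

We need to find integers k, l > 0 such that k² + l² = 200.
Trying k = 2: l² = 200 - 2² = 200 - 4 = 196
l = 14
Check: 2² + 14² = 4 + 196 = 200 ✓

200 = 2² + 14²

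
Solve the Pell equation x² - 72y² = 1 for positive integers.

We seek the smallest positive integers (x, y) with x² - 72y² = 1, i.e., x² = 72y² + 1.
Try successive y values:
y = 1: x² = 72·1² + 1 = 73, not a perfect square
y = 2: x² = 72·2² + 1 = 289, x = 17 ✓

Verify: 17² - 72·2² = 289 - 288 = 1 ✓

x = 17, y = 2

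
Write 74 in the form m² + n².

We need to find integers m, n > 0 such that m² + n² = 74.
Trying m = 5: n² = 74 - 5² = 74 - 25 = 49
n = 7
Check: 5² + 7² = 25 + 49 = 74 ✓

74 = 5² + 7²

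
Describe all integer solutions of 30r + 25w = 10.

Step 1: Compute gcd(30, 25) = 5.
Since 5 divides 10, solutions exist.

Step 2: Find a particular solution using extended Euclidean algorithm.
We get r₀ = 2, w₀ = -2.
Check: 30*2 + 25*-2 = 10 = 10 ✓

Step 3: Write the general solution.
r = 2 + (25/5)t = 2 + 5t
w = -2 - (30/5)t = -2 - 6t
for any integer t.

r = 2 + 5t, w = -2 - 6t for integer t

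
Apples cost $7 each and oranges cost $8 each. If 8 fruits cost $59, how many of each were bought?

Let a = apples, o = oranges.
a + o = 8
7a + 8o = 59
Substitute o = 8 - a:
7a + 8(8 - a) = 59
(7 - 8)a = 59 - 64
-1a = -5
a = 5, o = 8 - 5 = 3

Apples: 5, Oranges: 3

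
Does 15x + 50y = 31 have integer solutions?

Step 1: Compute gcd(15, 50).
gcd(15, 50) = 5

Step 2: Check divisibility.
Does 5 divide 31? 31 = 5 x 6 + 1, so no.

By the theorem on linear Diophantine equations, 15x + 50y = 31 has integer solutions if and only if gcd(15, 50) divides 31. Since 5 does not divide 31, no solutions exist.

No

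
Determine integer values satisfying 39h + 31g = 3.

Step 1: Check solvability.
gcd(39, 31) = 1
Since 1 divides 3, solutions exist.

Step 2: Apply extended Euclidean algorithm to find gcd.
We find integers such that 39*x0 + 31*y0 = 1

Step 3: Scale the particular solution.
Multiply by 3/1 = 3:
h = 12, g = -15

Step 4: Verify.
39*(12) + 31*(-15) = 3 = 3 ✓

h = 12, g = -15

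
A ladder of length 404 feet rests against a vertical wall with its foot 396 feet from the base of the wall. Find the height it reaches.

The ladder, wall, and ground form a right triangle with hypotenuse 404 and one leg 396.
By the Pythagorean theorem: h² = 404² - 396² = 163216 - 156816 = 6400
h = √6400 = 80 feet

80 feet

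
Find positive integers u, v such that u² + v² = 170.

Search for u with 170 - u² a perfect square.
u = 1: 170 - 1² = 170 - 1 = 169 = 13² ✓
So u = 1, v = 13.

u = 1, v = 13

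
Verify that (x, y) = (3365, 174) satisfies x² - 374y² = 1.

Compute x² = 3365² = 11323225
Compute 374y² = 374·174² = 374·30276 = 11323224
x² - 374y² = 11323225 - 11323224 = 1
Since this equals 1, (3365, 174) is a solution.

Yes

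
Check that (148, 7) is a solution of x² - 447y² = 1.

Compute x² = 148² = 21904
Compute 447y² = 447·7² = 447·49 = 21903
x² - 447y² = 21904 - 21903 = 1
Since this equals 1, (148, 7) is a solution.

Yes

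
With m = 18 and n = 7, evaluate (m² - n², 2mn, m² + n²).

a = m² - n² = 324 - 49 = 275
b = 2mn = 2·18·7 = 252
c = m² + n² = 324 + 49 = 373
Verify: 275² + 252² = 75625 + 63504 = 139129 = 373² ✓

(275, 252, 373)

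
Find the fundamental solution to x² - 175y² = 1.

We seek the smallest positive integers (x, y) with x² - 175y² = 1, i.e., x² = 175y² + 1.
Try successive y values:
y = 1: x² = 175·1² + 1 = 176, not a perfect square
y = 2: x² = 175·2² + 1 = 701, not a perfect square
y = 3: x² = 175·3² + 1 = 1576, not a perfect square
... continuing the search (or via continued fractions) ...
y = 153: x² = 175·153² + 1 = 4096576, x = 2024 ✓

Verify: 2024² - 175·153² = 4096576 - 4096575 = 1 ✓

x = 2024, y = 153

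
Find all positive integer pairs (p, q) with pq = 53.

The positive divisors of 53 are: 1, 53.
Each divisor d gives the pair (d, 53/d):
(1, 53), (53, 1)

(1, 53), (53, 1)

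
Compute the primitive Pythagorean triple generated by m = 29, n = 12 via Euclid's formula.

a = m² - n² = 29² - 12² = 841 - 144 = 697
b = 2mn = 2·29·12 = 696
c = m² + n² = 841 + 144 = 985
Verify: 697² + 696² = 485809 + 484416 = 970225 = 985² ✓

(697, 696, 985)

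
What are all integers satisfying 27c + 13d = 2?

Step 1: Compute gcd(27, 13) = 1.
Since 1 divides 2, solutions exist.

Step 2: Find a particular solution using extended Euclidean algorithm.
We get c₀ = 2, d₀ = -4.
Check: 27*2 + 13*-4 = 2 = 2 ✓

Step 3: Write the general solution.
c = 2 + (13/1)t = 2 + 13t
d = -4 - (27/1)t = -4 - 27t
for any integer t.

c = 2 + 13t, d = -4 - 27t for integer t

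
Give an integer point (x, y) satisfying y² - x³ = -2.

Try small integer x values and check whether x³ - 2 is a perfect square.
x = 3: x³ - 2 = 3³ - 2 = 27 - 2 = 25
Is 25 a perfect square? 5² = 25 ✓
So (x, y) = (3, -5) is a solution.

x = 3, y = -5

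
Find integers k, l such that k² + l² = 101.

We need to find integers k, l > 0 such that k² + l² = 101.
Trying k = 1: l² = 101 - 1² = 101 - 1 = 100
l = 10
Check: 1² + 10² = 1 + 100 = 101 ✓

101 = 1² + 10²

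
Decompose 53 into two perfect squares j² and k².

We need to find integers j, k > 0 such that j² + k² = 53.
Trying j = 2: k² = 53 - 2² = 53 - 4 = 49
k = 7
Check: 2² + 7² = 4 + 49 = 53 ✓

53 = 2² + 7²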